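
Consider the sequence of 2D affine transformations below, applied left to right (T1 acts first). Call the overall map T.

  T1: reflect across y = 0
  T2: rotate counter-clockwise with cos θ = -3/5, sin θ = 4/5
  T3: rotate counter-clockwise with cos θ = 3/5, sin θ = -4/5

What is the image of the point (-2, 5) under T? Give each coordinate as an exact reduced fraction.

T(p) = (106/25, -83/25)

T1 reflect across y = 0: (-2, 5) → (-2, -5)
T2 rotate counter-clockwise with cos θ = -3/5, sin θ = 4/5: (-2, -5) → (26/5, 7/5)
T3 rotate counter-clockwise with cos θ = 3/5, sin θ = -4/5: (26/5, 7/5) → (106/25, -83/25)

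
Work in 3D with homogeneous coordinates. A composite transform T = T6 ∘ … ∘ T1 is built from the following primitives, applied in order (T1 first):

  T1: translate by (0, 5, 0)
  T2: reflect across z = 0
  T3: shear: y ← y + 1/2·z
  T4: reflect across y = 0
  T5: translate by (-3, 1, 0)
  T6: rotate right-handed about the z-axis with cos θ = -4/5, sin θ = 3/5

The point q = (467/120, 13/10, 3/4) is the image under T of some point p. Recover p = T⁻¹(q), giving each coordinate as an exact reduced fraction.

T1 = [1 0 0 0; 0 1 0 5; 0 0 1 0; 0 0 0 1]
T2·T1 = [1 0 0 0; 0 1 0 5; 0 0 -1 0; 0 0 0 1]
T3·…·T1 = [1 0 0 0; 0 1 -1/2 5; 0 0 -1 0; 0 0 0 1]
T4·…·T1 = [1 0 0 0; 0 -1 1/2 -5; 0 0 -1 0; 0 0 0 1]
T5·…·T1 = [1 0 0 -3; 0 -1 1/2 -4; 0 0 -1 0; 0 0 0 1]
T6·…·T1 = [-4/5 3/5 -3/10 24/5; 3/5 4/5 -2/5 7/5; 0 0 -1 0; 0 0 0 1]
det M = 1; M⁻¹ = [-4/5 3/5 0 3; 3/5 4/5 -1/2 -4; 0 0 -1 0; 0 0 0 1]
M⁻¹ · (467/120, 13/10, 3/4)ᵀ = (2/3, -1, -3/4)ᵀ

p = (2/3, -1, -3/4)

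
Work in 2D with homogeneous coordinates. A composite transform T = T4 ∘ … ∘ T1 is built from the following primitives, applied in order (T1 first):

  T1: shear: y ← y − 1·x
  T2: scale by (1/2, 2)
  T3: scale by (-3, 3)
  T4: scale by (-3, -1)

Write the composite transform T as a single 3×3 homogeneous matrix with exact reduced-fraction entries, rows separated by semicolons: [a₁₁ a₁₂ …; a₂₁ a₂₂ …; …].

T1 = [1 0 0; -1 1 0; 0 0 1]
T2·T1 = [1/2 0 0; -2 2 0; 0 0 1]
T3·…·T1 = [-3/2 0 0; -6 6 0; 0 0 1]
T4·…·T1 = [9/2 0 0; 6 -6 0; 0 0 1]

T = [9/2 0 0; 6 -6 0; 0 0 1]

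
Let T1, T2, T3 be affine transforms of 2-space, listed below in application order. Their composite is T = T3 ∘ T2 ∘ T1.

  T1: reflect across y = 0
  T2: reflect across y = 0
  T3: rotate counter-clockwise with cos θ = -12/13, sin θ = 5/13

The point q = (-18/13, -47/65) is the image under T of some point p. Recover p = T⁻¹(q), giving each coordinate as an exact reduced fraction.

p = (1, 6/5)

T1 = [1 0 0; 0 -1 0; 0 0 1]
T2·T1 = [1 0 0; 0 1 0; 0 0 1]
T3·…·T1 = [-12/13 -5/13 0; 5/13 -12/13 0; 0 0 1]
det M = 1; M⁻¹ = [-12/13 5/13 0; -5/13 -12/13 0; 0 0 1]
M⁻¹ · (-18/13, -47/65)ᵀ = (1, 6/5)ᵀ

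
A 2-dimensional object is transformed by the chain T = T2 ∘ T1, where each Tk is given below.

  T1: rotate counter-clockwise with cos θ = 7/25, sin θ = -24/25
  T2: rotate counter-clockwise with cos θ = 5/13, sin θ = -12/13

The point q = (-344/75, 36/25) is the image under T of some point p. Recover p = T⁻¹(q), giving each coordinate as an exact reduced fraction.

p = (8/3, -4)

T1 = [7/25 24/25 0; -24/25 7/25 0; 0 0 1]
T2·T1 = [-253/325 204/325 0; -204/325 -253/325 0; 0 0 1]
det M = 1; M⁻¹ = [-253/325 -204/325 0; 204/325 -253/325 0; 0 0 1]
M⁻¹ · (-344/75, 36/25)ᵀ = (8/3, -4)ᵀ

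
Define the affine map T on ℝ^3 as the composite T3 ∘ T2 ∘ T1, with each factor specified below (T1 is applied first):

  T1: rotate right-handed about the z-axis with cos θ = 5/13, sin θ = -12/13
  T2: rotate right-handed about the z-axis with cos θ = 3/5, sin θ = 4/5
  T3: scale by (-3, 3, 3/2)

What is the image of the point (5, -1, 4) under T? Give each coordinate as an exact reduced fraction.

T(p) = (-69/5, -33/5, 6)

T1 rotate right-handed about the z-axis with cos θ = 5/13, sin θ = -12/13: (5, -1, 4) → (1, -5, 4)
T2 rotate right-handed about the z-axis with cos θ = 3/5, sin θ = 4/5: (1, -5, 4) → (23/5, -11/5, 4)
T3 scale by (-3, 3, 3/2): (23/5, -11/5, 4) → (-69/5, -33/5, 6)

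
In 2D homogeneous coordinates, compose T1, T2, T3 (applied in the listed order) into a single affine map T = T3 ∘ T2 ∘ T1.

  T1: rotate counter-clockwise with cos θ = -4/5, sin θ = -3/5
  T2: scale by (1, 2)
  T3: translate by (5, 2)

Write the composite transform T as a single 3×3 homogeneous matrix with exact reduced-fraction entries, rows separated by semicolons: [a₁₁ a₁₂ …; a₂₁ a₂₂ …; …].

T1 = [-4/5 3/5 0; -3/5 -4/5 0; 0 0 1]
T2·T1 = [-4/5 3/5 0; -6/5 -8/5 0; 0 0 1]
T3·…·T1 = [-4/5 3/5 5; -6/5 -8/5 2; 0 0 1]

T = [-4/5 3/5 5; -6/5 -8/5 2; 0 0 1]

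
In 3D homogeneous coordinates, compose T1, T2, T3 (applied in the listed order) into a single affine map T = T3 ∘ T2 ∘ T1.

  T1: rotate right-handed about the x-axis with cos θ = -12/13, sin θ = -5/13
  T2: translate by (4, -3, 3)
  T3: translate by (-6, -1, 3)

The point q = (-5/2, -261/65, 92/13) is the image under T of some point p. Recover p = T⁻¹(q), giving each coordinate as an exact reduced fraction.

T1 = [1 0 0 0; 0 -12/13 5/13 0; 0 -5/13 -12/13 0; 0 0 0 1]
T2·T1 = [1 0 0 4; 0 -12/13 5/13 -3; 0 -5/13 -12/13 3; 0 0 0 1]
T3·…·T1 = [1 0 0 -2; 0 -12/13 5/13 -4; 0 -5/13 -12/13 6; 0 0 0 1]
det M = 1; M⁻¹ = [1 0 0 2; 0 -12/13 -5/13 -18/13; 0 5/13 -12/13 92/13; 0 0 0 1]
M⁻¹ · (-5/2, -261/65, 92/13)ᵀ = (-1/2, -2/5, -1)ᵀ

p = (-1/2, -2/5, -1)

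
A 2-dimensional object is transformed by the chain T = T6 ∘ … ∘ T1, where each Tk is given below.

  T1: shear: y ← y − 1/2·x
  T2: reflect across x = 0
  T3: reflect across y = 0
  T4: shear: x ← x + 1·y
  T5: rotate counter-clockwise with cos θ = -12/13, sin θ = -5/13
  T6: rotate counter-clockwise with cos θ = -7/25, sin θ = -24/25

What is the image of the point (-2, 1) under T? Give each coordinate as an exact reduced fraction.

T1 shear: y ← y − 1/2·x: (-2, 1) → (-2, 2)
T2 reflect across x = 0: (-2, 2) → (2, 2)
T3 reflect across y = 0: (2, 2) → (2, -2)
T4 shear: x ← x + 1·y: (2, -2) → (0, -2)
T5 rotate counter-clockwise with cos θ = -12/13, sin θ = -5/13: (0, -2) → (-10/13, 24/13)
T6 rotate counter-clockwise with cos θ = -7/25, sin θ = -24/25: (-10/13, 24/13) → (646/325, 72/325)

T(p) = (646/325, 72/325)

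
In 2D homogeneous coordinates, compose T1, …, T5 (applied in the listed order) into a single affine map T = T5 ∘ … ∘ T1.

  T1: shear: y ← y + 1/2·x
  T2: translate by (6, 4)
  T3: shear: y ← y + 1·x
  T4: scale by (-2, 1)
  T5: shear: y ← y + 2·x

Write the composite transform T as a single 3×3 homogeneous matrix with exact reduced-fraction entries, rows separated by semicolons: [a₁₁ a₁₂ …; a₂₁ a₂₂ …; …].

T = [-2 0 -12; -5/2 1 -14; 0 0 1]

T1 = [1 0 0; 1/2 1 0; 0 0 1]
T2·T1 = [1 0 6; 1/2 1 4; 0 0 1]
T3·…·T1 = [1 0 6; 3/2 1 10; 0 0 1]
T4·…·T1 = [-2 0 -12; 3/2 1 10; 0 0 1]
T5·…·T1 = [-2 0 -12; -5/2 1 -14; 0 0 1]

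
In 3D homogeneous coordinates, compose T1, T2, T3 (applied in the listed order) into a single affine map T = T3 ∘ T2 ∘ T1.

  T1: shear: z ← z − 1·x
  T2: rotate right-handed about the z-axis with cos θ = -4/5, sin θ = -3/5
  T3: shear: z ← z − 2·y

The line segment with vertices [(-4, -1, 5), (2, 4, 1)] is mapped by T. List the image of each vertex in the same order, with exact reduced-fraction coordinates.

image vertices: (13/5, 16/5, 13/5), (4/5, -22/5, 39/5)

T1 shear: z ← z − 1·x: (-4, -1, 5) → (-4, -1, 9); (2, 4, 1) → (2, 4, -1)
T2 rotate right-handed about the z-axis with cos θ = -4/5, sin θ = -3/5: (-4, -1, 9) → (13/5, 16/5, 9); (2, 4, -1) → (4/5, -22/5, -1)
T3 shear: z ← z − 2·y: (13/5, 16/5, 9) → (13/5, 16/5, 13/5); (4/5, -22/5, -1) → (4/5, -22/5, 39/5)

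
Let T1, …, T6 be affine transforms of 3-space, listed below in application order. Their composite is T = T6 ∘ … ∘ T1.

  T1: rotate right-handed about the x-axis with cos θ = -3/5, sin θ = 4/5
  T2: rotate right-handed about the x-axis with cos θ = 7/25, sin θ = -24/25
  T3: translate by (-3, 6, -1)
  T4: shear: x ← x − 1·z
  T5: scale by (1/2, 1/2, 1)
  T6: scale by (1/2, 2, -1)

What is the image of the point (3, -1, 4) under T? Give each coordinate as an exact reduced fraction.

T1 rotate right-handed about the x-axis with cos θ = -3/5, sin θ = 4/5: (3, -1, 4) → (3, -13/5, -16/5)
T2 rotate right-handed about the x-axis with cos θ = 7/25, sin θ = -24/25: (3, -13/5, -16/5) → (3, -19/5, 8/5)
T3 translate by (-3, 6, -1): (3, -19/5, 8/5) → (0, 11/5, 3/5)
T4 shear: x ← x − 1·z: (0, 11/5, 3/5) → (-3/5, 11/5, 3/5)
T5 scale by (1/2, 1/2, 1): (-3/5, 11/5, 3/5) → (-3/10, 11/10, 3/5)
T6 scale by (1/2, 2, -1): (-3/10, 11/10, 3/5) → (-3/20, 11/5, -3/5)

T(p) = (-3/20, 11/5, -3/5)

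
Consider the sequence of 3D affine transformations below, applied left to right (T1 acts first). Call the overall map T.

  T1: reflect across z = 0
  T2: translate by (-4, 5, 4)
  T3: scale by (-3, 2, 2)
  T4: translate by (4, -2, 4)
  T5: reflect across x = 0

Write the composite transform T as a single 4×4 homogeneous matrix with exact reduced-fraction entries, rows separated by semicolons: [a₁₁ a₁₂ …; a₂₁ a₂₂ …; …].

T = [3 0 0 -16; 0 2 0 8; 0 0 -2 12; 0 0 0 1]

T1 = [1 0 0 0; 0 1 0 0; 0 0 -1 0; 0 0 0 1]
T2·T1 = [1 0 0 -4; 0 1 0 5; 0 0 -1 4; 0 0 0 1]
T3·…·T1 = [-3 0 0 12; 0 2 0 10; 0 0 -2 8; 0 0 0 1]
T4·…·T1 = [-3 0 0 16; 0 2 0 8; 0 0 -2 12; 0 0 0 1]
T5·…·T1 = [3 0 0 -16; 0 2 0 8; 0 0 -2 12; 0 0 0 1]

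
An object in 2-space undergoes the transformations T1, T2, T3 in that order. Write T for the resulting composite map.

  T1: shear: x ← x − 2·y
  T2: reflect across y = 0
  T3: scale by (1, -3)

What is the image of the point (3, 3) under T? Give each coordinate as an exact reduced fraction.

T1 shear: x ← x − 2·y: (3, 3) → (-3, 3)
T2 reflect across y = 0: (-3, 3) → (-3, -3)
T3 scale by (1, -3): (-3, -3) → (-3, 9)

T(p) = (-3, 9)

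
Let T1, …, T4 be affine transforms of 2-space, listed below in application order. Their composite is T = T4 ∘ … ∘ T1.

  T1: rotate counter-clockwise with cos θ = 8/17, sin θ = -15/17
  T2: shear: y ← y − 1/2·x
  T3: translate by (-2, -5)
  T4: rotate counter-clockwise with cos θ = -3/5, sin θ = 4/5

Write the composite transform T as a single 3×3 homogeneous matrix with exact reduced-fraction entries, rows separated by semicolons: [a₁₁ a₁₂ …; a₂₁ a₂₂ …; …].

T1 = [8/17 15/17 0; -15/17 8/17 0; 0 0 1]
T2·T1 = [8/17 15/17 0; -19/17 1/34 0; 0 0 1]
T3·…·T1 = [8/17 15/17 -2; -19/17 1/34 -5; 0 0 1]
T4·…·T1 = [52/85 -47/85 26/5; 89/85 117/170 7/5; 0 0 1]

T = [52/85 -47/85 26/5; 89/85 117/170 7/5; 0 0 1]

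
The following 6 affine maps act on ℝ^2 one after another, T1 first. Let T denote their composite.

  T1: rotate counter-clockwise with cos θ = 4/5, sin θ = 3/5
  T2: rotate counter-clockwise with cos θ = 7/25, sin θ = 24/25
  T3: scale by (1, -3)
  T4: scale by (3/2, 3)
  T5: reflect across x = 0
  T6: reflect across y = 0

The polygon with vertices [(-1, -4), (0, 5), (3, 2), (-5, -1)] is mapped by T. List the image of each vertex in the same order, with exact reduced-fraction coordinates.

image vertices: (-768/125, 531/125), (351/50, -396/25), (549/125, 2367/125), (-1011/250, -4869/125)

T1 rotate counter-clockwise with cos θ = 4/5, sin θ = 3/5: (-1, -4) → (8/5, -19/5); (0, 5) → (-3, 4); (3, 2) → (6/5, 17/5); (-5, -1) → (-17/5, -19/5)
T2 rotate counter-clockwise with cos θ = 7/25, sin θ = 24/25: (8/5, -19/5) → (512/125, 59/125); (-3, 4) → (-117/25, -44/25); (6/5, 17/5) → (-366/125, 263/125); (-17/5, -19/5) → (337/125, -541/125)
T3 scale by (1, -3): (512/125, 59/125) → (512/125, -177/125); (-117/25, -44/25) → (-117/25, 132/25); (-366/125, 263/125) → (-366/125, -789/125); (337/125, -541/125) → (337/125, 1623/125)
T4 scale by (3/2, 3): (512/125, -177/125) → (768/125, -531/125); (-117/25, 132/25) → (-351/50, 396/25); (-366/125, -789/125) → (-549/125, -2367/125); (337/125, 1623/125) → (1011/250, 4869/125)
T5 reflect across x = 0: (768/125, -531/125) → (-768/125, -531/125); (-351/50, 396/25) → (351/50, 396/25); (-549/125, -2367/125) → (549/125, -2367/125); (1011/250, 4869/125) → (-1011/250, 4869/125)
T6 reflect across y = 0: (-768/125, -531/125) → (-768/125, 531/125); (351/50, 396/25) → (351/50, -396/25); (549/125, -2367/125) → (549/125, 2367/125); (-1011/250, 4869/125) → (-1011/250, -4869/125)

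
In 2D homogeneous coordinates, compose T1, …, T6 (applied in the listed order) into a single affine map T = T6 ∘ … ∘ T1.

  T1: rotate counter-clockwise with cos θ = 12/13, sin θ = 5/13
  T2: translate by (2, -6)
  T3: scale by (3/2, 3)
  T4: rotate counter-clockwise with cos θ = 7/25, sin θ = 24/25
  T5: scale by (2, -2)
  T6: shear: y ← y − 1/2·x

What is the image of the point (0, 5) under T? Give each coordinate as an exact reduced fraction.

T1 rotate counter-clockwise with cos θ = 12/13, sin θ = 5/13: (0, 5) → (-25/13, 60/13)
T2 translate by (2, -6): (-25/13, 60/13) → (1/13, -18/13)
T3 scale by (3/2, 3): (1/13, -18/13) → (3/26, -54/13)
T4 rotate counter-clockwise with cos θ = 7/25, sin θ = 24/25: (3/26, -54/13) → (201/50, -342/325)
T5 scale by (2, -2): (201/50, -342/325) → (201/25, 684/325)
T6 shear: y ← y − 1/2·x: (201/25, 684/325) → (201/25, -249/130)

T(p) = (201/25, -249/130)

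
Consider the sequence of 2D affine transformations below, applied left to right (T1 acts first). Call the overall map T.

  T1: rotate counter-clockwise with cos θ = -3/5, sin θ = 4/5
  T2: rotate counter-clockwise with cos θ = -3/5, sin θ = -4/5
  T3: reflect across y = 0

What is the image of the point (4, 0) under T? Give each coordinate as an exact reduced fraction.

T1 rotate counter-clockwise with cos θ = -3/5, sin θ = 4/5: (4, 0) → (-12/5, 16/5)
T2 rotate counter-clockwise with cos θ = -3/5, sin θ = -4/5: (-12/5, 16/5) → (4, 0)
T3 reflect across y = 0: (4, 0) → (4, 0)

T(p) = (4, 0)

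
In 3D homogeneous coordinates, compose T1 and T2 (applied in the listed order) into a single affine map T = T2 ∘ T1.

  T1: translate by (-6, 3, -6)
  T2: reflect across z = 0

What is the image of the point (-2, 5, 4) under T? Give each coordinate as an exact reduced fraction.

T1 translate by (-6, 3, -6): (-2, 5, 4) → (-8, 8, -2)
T2 reflect across z = 0: (-8, 8, -2) → (-8, 8, 2)

T(p) = (-8, 8, 2)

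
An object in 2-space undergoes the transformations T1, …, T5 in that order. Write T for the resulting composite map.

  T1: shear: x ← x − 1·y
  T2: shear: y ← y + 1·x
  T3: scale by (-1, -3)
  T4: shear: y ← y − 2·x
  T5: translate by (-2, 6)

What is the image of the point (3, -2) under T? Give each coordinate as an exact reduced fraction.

T(p) = (-7, 7)

T1 shear: x ← x − 1·y: (3, -2) → (5, -2)
T2 shear: y ← y + 1·x: (5, -2) → (5, 3)
T3 scale by (-1, -3): (5, 3) → (-5, -9)
T4 shear: y ← y − 2·x: (-5, -9) → (-5, 1)
T5 translate by (-2, 6): (-5, 1) → (-7, 7)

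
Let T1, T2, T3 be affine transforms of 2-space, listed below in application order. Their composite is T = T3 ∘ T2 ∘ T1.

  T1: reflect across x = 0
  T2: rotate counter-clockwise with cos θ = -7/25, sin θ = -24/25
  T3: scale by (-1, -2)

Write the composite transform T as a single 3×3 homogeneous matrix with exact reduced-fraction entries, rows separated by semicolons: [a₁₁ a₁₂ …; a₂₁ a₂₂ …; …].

T = [-7/25 -24/25 0; -48/25 14/25 0; 0 0 1]

T1 = [-1 0 0; 0 1 0; 0 0 1]
T2·T1 = [7/25 24/25 0; 24/25 -7/25 0; 0 0 1]
T3·…·T1 = [-7/25 -24/25 0; -48/25 14/25 0; 0 0 1]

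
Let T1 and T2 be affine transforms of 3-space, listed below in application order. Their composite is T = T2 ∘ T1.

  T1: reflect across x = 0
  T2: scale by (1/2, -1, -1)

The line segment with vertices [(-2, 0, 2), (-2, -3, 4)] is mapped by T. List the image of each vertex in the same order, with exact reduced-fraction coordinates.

image vertices: (1, 0, -2), (1, 3, -4)

T1 reflect across x = 0: (-2, 0, 2) → (2, 0, 2); (-2, -3, 4) → (2, -3, 4)
T2 scale by (1/2, -1, -1): (2, 0, 2) → (1, 0, -2); (2, -3, 4) → (1, 3, -4)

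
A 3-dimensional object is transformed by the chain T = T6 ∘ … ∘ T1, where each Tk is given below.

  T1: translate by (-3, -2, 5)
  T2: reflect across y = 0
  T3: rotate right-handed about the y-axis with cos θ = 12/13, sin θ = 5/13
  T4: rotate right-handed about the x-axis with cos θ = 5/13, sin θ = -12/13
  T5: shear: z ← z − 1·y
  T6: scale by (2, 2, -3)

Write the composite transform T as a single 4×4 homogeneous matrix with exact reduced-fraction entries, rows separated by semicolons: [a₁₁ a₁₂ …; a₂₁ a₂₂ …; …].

T1 = [1 0 0 -3; 0 1 0 -2; 0 0 1 5; 0 0 0 1]
T2·T1 = [1 0 0 -3; 0 -1 0 2; 0 0 1 5; 0 0 0 1]
T3·…·T1 = [12/13 0 5/13 -11/13; 0 -1 0 2; -5/13 0 12/13 75/13; 0 0 0 1]
T4·…·T1 = [12/13 0 5/13 -11/13; -60/169 -5/13 144/169 1030/169; -25/169 12/13 60/169 63/169; 0 0 0 1]
T5·…·T1 = [12/13 0 5/13 -11/13; -60/169 -5/13 144/169 1030/169; 35/169 17/13 -84/169 -967/169; 0 0 0 1]
T6·…·T1 = [24/13 0 10/13 -22/13; -120/169 -10/13 288/169 2060/169; -105/169 -51/13 252/169 2901/169; 0 0 0 1]

T = [24/13 0 10/13 -22/13; -120/169 -10/13 288/169 2060/169; -105/169 -51/13 252/169 2901/169; 0 0 0 1]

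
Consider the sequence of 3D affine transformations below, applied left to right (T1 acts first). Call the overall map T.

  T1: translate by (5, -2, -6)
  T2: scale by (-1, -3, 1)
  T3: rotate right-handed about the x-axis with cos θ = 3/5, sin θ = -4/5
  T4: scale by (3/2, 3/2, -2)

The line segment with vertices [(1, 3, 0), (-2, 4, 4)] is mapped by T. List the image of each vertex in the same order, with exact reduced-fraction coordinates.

T1 translate by (5, -2, -6): (1, 3, 0) → (6, 1, -6); (-2, 4, 4) → (3, 2, -2)
T2 scale by (-1, -3, 1): (6, 1, -6) → (-6, -3, -6); (3, 2, -2) → (-3, -6, -2)
T3 rotate right-handed about the x-axis with cos θ = 3/5, sin θ = -4/5: (-6, -3, -6) → (-6, -33/5, -6/5); (-3, -6, -2) → (-3, -26/5, 18/5)
T4 scale by (3/2, 3/2, -2): (-6, -33/5, -6/5) → (-9, -99/10, 12/5); (-3, -26/5, 18/5) → (-9/2, -39/5, -36/5)

image vertices: (-9, -99/10, 12/5), (-9/2, -39/5, -36/5)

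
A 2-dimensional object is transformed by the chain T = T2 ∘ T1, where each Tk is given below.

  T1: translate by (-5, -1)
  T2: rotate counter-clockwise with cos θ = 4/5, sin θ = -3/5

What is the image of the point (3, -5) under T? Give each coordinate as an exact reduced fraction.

T(p) = (-26/5, -18/5)

T1 translate by (-5, -1): (3, -5) → (-2, -6)
T2 rotate counter-clockwise with cos θ = 4/5, sin θ = -3/5: (-2, -6) → (-26/5, -18/5)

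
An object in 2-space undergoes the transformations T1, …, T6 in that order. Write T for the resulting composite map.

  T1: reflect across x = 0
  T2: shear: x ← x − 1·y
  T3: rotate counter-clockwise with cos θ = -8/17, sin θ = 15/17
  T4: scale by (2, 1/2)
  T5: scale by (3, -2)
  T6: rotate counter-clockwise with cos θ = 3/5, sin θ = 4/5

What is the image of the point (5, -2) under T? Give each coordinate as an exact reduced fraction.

T1 reflect across x = 0: (5, -2) → (-5, -2)
T2 shear: x ← x − 1·y: (-5, -2) → (-3, -2)
T3 rotate counter-clockwise with cos θ = -8/17, sin θ = 15/17: (-3, -2) → (54/17, -29/17)
T4 scale by (2, 1/2): (54/17, -29/17) → (108/17, -29/34)
T5 scale by (3, -2): (108/17, -29/34) → (324/17, 29/17)
T6 rotate counter-clockwise with cos θ = 3/5, sin θ = 4/5: (324/17, 29/17) → (856/85, 1383/85)

T(p) = (856/85, 1383/85)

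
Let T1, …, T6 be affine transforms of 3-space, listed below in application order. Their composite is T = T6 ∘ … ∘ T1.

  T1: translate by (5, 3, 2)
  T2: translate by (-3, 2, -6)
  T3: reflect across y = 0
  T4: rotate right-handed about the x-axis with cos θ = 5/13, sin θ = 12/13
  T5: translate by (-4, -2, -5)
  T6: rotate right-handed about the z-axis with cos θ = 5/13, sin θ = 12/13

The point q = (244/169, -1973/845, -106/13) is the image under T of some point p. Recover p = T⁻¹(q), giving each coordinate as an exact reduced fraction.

T1 = [1 0 0 5; 0 1 0 3; 0 0 1 2; 0 0 0 1]
T2·T1 = [1 0 0 2; 0 1 0 5; 0 0 1 -4; 0 0 0 1]
T3·…·T1 = [1 0 0 2; 0 -1 0 -5; 0 0 1 -4; 0 0 0 1]
T4·…·T1 = [1 0 0 2; 0 -5/13 -12/13 23/13; 0 -12/13 5/13 -80/13; 0 0 0 1]
T5·…·T1 = [1 0 0 -2; 0 -5/13 -12/13 -3/13; 0 -12/13 5/13 -145/13; 0 0 0 1]
T6·…·T1 = [5/13 60/169 144/169 -94/169; 12/13 -25/169 -60/169 -327/169; 0 -12/13 5/13 -145/13; 0 0 0 1]
det M = -1; M⁻¹ = [5/13 12/13 0 2; 60/169 -25/169 -12/13 -135/13; 144/169 -60/169 5/13 53/13; 0 0 0 1]
M⁻¹ · (244/169, -1973/845, -106/13)ᵀ = (2/5, -2, 3)ᵀ

p = (2/5, -2, 3)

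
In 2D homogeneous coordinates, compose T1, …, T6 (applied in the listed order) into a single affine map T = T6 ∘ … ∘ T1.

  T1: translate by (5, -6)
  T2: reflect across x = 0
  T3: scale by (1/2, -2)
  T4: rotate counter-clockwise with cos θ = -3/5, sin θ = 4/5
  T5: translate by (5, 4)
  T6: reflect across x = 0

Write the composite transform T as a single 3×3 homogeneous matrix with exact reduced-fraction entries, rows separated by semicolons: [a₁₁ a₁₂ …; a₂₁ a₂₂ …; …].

T1 = [1 0 5; 0 1 -6; 0 0 1]
T2·T1 = [-1 0 -5; 0 1 -6; 0 0 1]
T3·…·T1 = [-1/2 0 -5/2; 0 -2 12; 0 0 1]
T4·…·T1 = [3/10 8/5 -81/10; -2/5 6/5 -46/5; 0 0 1]
T5·…·T1 = [3/10 8/5 -31/10; -2/5 6/5 -26/5; 0 0 1]
T6·…·T1 = [-3/10 -8/5 31/10; -2/5 6/5 -26/5; 0 0 1]

T = [-3/10 -8/5 31/10; -2/5 6/5 -26/5; 0 0 1]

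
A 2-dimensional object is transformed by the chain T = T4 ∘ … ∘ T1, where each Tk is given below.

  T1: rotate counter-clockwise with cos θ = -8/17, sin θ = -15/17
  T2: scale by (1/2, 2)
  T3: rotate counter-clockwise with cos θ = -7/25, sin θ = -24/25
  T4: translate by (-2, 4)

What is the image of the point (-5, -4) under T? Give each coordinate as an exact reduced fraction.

T(p) = (4356/425, 26/25)

T1 rotate counter-clockwise with cos θ = -8/17, sin θ = -15/17: (-5, -4) → (-20/17, 107/17)
T2 scale by (1/2, 2): (-20/17, 107/17) → (-10/17, 214/17)
T3 rotate counter-clockwise with cos θ = -7/25, sin θ = -24/25: (-10/17, 214/17) → (5206/425, -74/25)
T4 translate by (-2, 4): (5206/425, -74/25) → (4356/425, 26/25)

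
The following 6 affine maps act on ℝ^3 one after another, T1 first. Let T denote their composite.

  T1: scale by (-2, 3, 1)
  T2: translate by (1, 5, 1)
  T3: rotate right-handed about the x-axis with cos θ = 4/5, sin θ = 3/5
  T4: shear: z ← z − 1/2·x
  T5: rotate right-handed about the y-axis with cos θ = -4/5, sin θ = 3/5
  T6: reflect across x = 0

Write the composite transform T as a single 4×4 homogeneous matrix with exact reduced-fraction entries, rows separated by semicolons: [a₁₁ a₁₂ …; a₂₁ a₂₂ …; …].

T1 = [-2 0 0 0; 0 3 0 0; 0 0 1 0; 0 0 0 1]
T2·T1 = [-2 0 0 1; 0 3 0 5; 0 0 1 1; 0 0 0 1]
T3·…·T1 = [-2 0 0 1; 0 12/5 -3/5 17/5; 0 9/5 4/5 19/5; 0 0 0 1]
T4·…·T1 = [-2 0 0 1; 0 12/5 -3/5 17/5; 1 9/5 4/5 33/10; 0 0 0 1]
T5·…·T1 = [11/5 27/25 12/25 59/50; 0 12/5 -3/5 17/5; 2/5 -36/25 -16/25 -81/25; 0 0 0 1]
T6·…·T1 = [-11/5 -27/25 -12/25 -59/50; 0 12/5 -3/5 17/5; 2/5 -36/25 -16/25 -81/25; 0 0 0 1]

T = [-11/5 -27/25 -12/25 -59/50; 0 12/5 -3/5 17/5; 2/5 -36/25 -16/25 -81/25; 0 0 0 1]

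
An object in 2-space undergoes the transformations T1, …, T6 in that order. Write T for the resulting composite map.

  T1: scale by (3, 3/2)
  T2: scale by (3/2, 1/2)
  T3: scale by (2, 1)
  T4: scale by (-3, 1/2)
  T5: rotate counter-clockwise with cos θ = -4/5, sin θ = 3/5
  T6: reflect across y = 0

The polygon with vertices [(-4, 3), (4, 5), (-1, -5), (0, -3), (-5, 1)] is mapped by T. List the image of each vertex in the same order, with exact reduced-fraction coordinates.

T1 scale by (3, 3/2): (-4, 3) → (-12, 9/2); (4, 5) → (12, 15/2); (-1, -5) → (-3, -15/2); (0, -3) → (0, -9/2); (-5, 1) → (-15, 3/2)
T2 scale by (3/2, 1/2): (-12, 9/2) → (-18, 9/4); (12, 15/2) → (18, 15/4); (-3, -15/2) → (-9/2, -15/4); (0, -9/2) → (0, -9/4); (-15, 3/2) → (-45/2, 3/4)
T3 scale by (2, 1): (-18, 9/4) → (-36, 9/4); (18, 15/4) → (36, 15/4); (-9/2, -15/4) → (-9, -15/4); (0, -9/4) → (0, -9/4); (-45/2, 3/4) → (-45, 3/4)
T4 scale by (-3, 1/2): (-36, 9/4) → (108, 9/8); (36, 15/4) → (-108, 15/8); (-9, -15/4) → (27, -15/8); (0, -9/4) → (0, -9/8); (-45, 3/4) → (135, 3/8)
T5 rotate counter-clockwise with cos θ = -4/5, sin θ = 3/5: (108, 9/8) → (-3483/40, 639/10); (-108, 15/8) → (3411/40, -663/10); (27, -15/8) → (-819/40, 177/10); (0, -9/8) → (27/40, 9/10); (135, 3/8) → (-4329/40, 807/10)
T6 reflect across y = 0: (-3483/40, 639/10) → (-3483/40, -639/10); (3411/40, -663/10) → (3411/40, 663/10); (-819/40, 177/10) → (-819/40, -177/10); (27/40, 9/10) → (27/40, -9/10); (-4329/40, 807/10) → (-4329/40, -807/10)

image vertices: (-3483/40, -639/10), (3411/40, 663/10), (-819/40, -177/10), (27/40, -9/10), (-4329/40, -807/10)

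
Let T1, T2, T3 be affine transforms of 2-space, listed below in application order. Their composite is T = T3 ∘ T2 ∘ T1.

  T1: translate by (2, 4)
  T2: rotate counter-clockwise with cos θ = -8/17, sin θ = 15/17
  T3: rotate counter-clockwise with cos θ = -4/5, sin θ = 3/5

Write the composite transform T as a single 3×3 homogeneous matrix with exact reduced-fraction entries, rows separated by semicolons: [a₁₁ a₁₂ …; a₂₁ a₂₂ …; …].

T = [-13/85 84/85 62/17; -84/85 -13/85 -44/17; 0 0 1]

T1 = [1 0 2; 0 1 4; 0 0 1]
T2·T1 = [-8/17 -15/17 -76/17; 15/17 -8/17 -2/17; 0 0 1]
T3·…·T1 = [-13/85 84/85 62/17; -84/85 -13/85 -44/17; 0 0 1]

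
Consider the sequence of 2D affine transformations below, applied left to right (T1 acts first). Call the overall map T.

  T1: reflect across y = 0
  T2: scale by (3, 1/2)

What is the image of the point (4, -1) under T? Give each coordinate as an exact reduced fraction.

T(p) = (12, 1/2)

T1 reflect across y = 0: (4, -1) → (4, 1)
T2 scale by (3, 1/2): (4, 1) → (12, 1/2)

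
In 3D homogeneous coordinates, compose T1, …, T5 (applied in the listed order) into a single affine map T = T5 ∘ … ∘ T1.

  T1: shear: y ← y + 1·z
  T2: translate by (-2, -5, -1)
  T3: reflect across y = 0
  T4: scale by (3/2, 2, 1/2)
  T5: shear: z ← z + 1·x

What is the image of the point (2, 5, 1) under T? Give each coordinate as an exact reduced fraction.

T1 shear: y ← y + 1·z: (2, 5, 1) → (2, 6, 1)
T2 translate by (-2, -5, -1): (2, 6, 1) → (0, 1, 0)
T3 reflect across y = 0: (0, 1, 0) → (0, -1, 0)
T4 scale by (3/2, 2, 1/2): (0, -1, 0) → (0, -2, 0)
T5 shear: z ← z + 1·x: (0, -2, 0) → (0, -2, 0)

T(p) = (0, -2, 0)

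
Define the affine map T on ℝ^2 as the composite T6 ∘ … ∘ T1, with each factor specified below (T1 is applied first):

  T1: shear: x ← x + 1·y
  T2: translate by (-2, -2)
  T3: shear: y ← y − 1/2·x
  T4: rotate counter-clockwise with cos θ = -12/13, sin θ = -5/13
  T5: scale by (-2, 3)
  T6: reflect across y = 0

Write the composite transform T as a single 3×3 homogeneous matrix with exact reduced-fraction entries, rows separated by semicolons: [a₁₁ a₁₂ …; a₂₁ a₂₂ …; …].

T = [29/13 19/13 -38/13; -3/13 33/13 -66/13; 0 0 1]

T1 = [1 1 0; 0 1 0; 0 0 1]
T2·T1 = [1 1 -2; 0 1 -2; 0 0 1]
T3·…·T1 = [1 1 -2; -1/2 1/2 -1; 0 0 1]
T4·…·T1 = [-29/26 -19/26 19/13; 1/13 -11/13 22/13; 0 0 1]
T5·…·T1 = [29/13 19/13 -38/13; 3/13 -33/13 66/13; 0 0 1]
T6·…·T1 = [29/13 19/13 -38/13; -3/13 33/13 -66/13; 0 0 1]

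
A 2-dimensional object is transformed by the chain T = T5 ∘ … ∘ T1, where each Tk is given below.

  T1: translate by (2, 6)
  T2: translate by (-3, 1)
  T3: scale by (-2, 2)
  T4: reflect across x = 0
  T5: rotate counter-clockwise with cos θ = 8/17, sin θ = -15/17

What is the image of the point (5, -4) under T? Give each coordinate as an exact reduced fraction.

T1 translate by (2, 6): (5, -4) → (7, 2)
T2 translate by (-3, 1): (7, 2) → (4, 3)
T3 scale by (-2, 2): (4, 3) → (-8, 6)
T4 reflect across x = 0: (-8, 6) → (8, 6)
T5 rotate counter-clockwise with cos θ = 8/17, sin θ = -15/17: (8, 6) → (154/17, -72/17)

T(p) = (154/17, -72/17)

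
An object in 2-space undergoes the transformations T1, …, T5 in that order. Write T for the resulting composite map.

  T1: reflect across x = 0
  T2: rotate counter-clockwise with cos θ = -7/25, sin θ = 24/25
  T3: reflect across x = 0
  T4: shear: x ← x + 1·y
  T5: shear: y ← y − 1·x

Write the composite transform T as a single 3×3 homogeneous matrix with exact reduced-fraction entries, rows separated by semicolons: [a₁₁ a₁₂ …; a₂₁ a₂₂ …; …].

T = [-31/25 17/25 0; 7/25 -24/25 0; 0 0 1]

T1 = [-1 0 0; 0 1 0; 0 0 1]
T2·T1 = [7/25 -24/25 0; -24/25 -7/25 0; 0 0 1]
T3·…·T1 = [-7/25 24/25 0; -24/25 -7/25 0; 0 0 1]
T4·…·T1 = [-31/25 17/25 0; -24/25 -7/25 0; 0 0 1]
T5·…·T1 = [-31/25 17/25 0; 7/25 -24/25 0; 0 0 1]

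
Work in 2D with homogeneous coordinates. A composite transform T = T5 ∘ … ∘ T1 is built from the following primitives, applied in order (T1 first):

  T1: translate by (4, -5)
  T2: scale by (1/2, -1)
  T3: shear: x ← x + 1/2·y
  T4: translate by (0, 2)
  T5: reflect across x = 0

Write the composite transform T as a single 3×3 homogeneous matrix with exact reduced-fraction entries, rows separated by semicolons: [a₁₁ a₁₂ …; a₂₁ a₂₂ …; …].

T = [-1/2 1/2 -9/2; 0 -1 7; 0 0 1]

T1 = [1 0 4; 0 1 -5; 0 0 1]
T2·T1 = [1/2 0 2; 0 -1 5; 0 0 1]
T3·…·T1 = [1/2 -1/2 9/2; 0 -1 5; 0 0 1]
T4·…·T1 = [1/2 -1/2 9/2; 0 -1 7; 0 0 1]
T5·…·T1 = [-1/2 1/2 -9/2; 0 -1 7; 0 0 1]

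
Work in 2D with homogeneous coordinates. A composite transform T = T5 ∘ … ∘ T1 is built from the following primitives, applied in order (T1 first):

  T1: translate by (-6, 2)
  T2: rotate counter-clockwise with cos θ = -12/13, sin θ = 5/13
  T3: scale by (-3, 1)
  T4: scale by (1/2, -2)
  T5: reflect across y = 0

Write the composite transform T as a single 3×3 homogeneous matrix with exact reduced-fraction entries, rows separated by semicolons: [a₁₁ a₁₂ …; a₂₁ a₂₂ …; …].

T1 = [1 0 -6; 0 1 2; 0 0 1]
T2·T1 = [-12/13 -5/13 62/13; 5/13 -12/13 -54/13; 0 0 1]
T3·…·T1 = [36/13 15/13 -186/13; 5/13 -12/13 -54/13; 0 0 1]
T4·…·T1 = [18/13 15/26 -93/13; -10/13 24/13 108/13; 0 0 1]
T5·…·T1 = [18/13 15/26 -93/13; 10/13 -24/13 -108/13; 0 0 1]

T = [18/13 15/26 -93/13; 10/13 -24/13 -108/13; 0 0 1]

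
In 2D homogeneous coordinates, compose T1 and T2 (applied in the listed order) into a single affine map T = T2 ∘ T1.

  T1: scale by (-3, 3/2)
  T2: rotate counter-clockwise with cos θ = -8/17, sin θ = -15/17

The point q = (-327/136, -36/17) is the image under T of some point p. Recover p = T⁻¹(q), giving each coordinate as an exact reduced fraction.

p = (-1, -3/4)

T1 = [-3 0 0; 0 3/2 0; 0 0 1]
T2·T1 = [24/17 45/34 0; 45/17 -12/17 0; 0 0 1]
det M = -9/2; M⁻¹ = [8/51 5/17 0; 10/17 -16/51 0; 0 0 1]
M⁻¹ · (-327/136, -36/17)ᵀ = (-1, -3/4)ᵀ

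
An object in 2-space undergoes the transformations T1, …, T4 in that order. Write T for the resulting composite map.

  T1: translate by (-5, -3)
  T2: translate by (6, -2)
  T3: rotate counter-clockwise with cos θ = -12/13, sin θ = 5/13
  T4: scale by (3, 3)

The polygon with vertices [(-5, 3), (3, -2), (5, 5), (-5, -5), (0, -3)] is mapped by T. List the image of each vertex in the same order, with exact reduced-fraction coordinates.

image vertices: (174/13, 12/13), (-3, 24), (-216/13, 90/13), (294/13, 300/13), (84/13, 303/13)

T1 translate by (-5, -3): (-5, 3) → (-10, 0); (3, -2) → (-2, -5); (5, 5) → (0, 2); (-5, -5) → (-10, -8); (0, -3) → (-5, -6)
T2 translate by (6, -2): (-10, 0) → (-4, -2); (-2, -5) → (4, -7); (0, 2) → (6, 0); (-10, -8) → (-4, -10); (-5, -6) → (1, -8)
T3 rotate counter-clockwise with cos θ = -12/13, sin θ = 5/13: (-4, -2) → (58/13, 4/13); (4, -7) → (-1, 8); (6, 0) → (-72/13, 30/13); (-4, -10) → (98/13, 100/13); (1, -8) → (28/13, 101/13)
T4 scale by (3, 3): (58/13, 4/13) → (174/13, 12/13); (-1, 8) → (-3, 24); (-72/13, 30/13) → (-216/13, 90/13); (98/13, 100/13) → (294/13, 300/13); (28/13, 101/13) → (84/13, 303/13)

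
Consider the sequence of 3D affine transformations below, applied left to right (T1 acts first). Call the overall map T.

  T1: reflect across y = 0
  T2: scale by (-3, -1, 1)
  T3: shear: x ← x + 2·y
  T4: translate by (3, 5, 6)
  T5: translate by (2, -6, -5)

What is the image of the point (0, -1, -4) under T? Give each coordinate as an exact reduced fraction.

T(p) = (3, -2, -3)

T1 reflect across y = 0: (0, -1, -4) → (0, 1, -4)
T2 scale by (-3, -1, 1): (0, 1, -4) → (0, -1, -4)
T3 shear: x ← x + 2·y: (0, -1, -4) → (-2, -1, -4)
T4 translate by (3, 5, 6): (-2, -1, -4) → (1, 4, 2)
T5 translate by (2, -6, -5): (1, 4, 2) → (3, -2, -3)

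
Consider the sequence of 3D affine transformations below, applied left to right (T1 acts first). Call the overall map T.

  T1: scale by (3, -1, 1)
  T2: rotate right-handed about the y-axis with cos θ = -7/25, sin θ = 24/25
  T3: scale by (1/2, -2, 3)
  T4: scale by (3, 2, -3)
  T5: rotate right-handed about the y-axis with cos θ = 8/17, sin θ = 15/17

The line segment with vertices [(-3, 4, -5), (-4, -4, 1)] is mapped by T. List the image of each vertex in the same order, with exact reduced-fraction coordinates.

image vertices: (-34569/425, 16, -33579/850), (-36639/425, -16, -22662/425)

T1 scale by (3, -1, 1): (-3, 4, -5) → (-9, -4, -5); (-4, -4, 1) → (-12, 4, 1)
T2 rotate right-handed about the y-axis with cos θ = -7/25, sin θ = 24/25: (-9, -4, -5) → (-57/25, -4, 251/25); (-12, 4, 1) → (108/25, 4, 281/25)
T3 scale by (1/2, -2, 3): (-57/25, -4, 251/25) → (-57/50, 8, 753/25); (108/25, 4, 281/25) → (54/25, -8, 843/25)
T4 scale by (3, 2, -3): (-57/50, 8, 753/25) → (-171/50, 16, -2259/25); (54/25, -8, 843/25) → (162/25, -16, -2529/25)
T5 rotate right-handed about the y-axis with cos θ = 8/17, sin θ = 15/17: (-171/50, 16, -2259/25) → (-34569/425, 16, -33579/850); (162/25, -16, -2529/25) → (-36639/425, -16, -22662/425)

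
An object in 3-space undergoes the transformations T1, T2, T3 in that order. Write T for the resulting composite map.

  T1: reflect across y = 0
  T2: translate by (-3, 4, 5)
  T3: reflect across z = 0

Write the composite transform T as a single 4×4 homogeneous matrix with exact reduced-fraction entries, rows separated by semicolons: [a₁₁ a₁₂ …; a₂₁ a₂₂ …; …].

T = [1 0 0 -3; 0 -1 0 4; 0 0 -1 -5; 0 0 0 1]

T1 = [1 0 0 0; 0 -1 0 0; 0 0 1 0; 0 0 0 1]
T2·T1 = [1 0 0 -3; 0 -1 0 4; 0 0 1 5; 0 0 0 1]
T3·…·T1 = [1 0 0 -3; 0 -1 0 4; 0 0 -1 -5; 0 0 0 1]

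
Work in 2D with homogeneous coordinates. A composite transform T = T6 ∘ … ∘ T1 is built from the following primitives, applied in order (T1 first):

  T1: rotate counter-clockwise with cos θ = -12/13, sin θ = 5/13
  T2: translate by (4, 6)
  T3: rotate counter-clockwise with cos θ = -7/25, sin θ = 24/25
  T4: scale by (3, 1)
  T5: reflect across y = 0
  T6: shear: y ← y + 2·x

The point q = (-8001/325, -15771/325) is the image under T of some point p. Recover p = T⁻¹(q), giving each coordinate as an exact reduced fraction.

T1 = [-12/13 -5/13 0; 5/13 -12/13 0; 0 0 1]
T2·T1 = [-12/13 -5/13 4; 5/13 -12/13 6; 0 0 1]
T3·…·T1 = [-36/325 323/325 -172/25; -323/325 -36/325 54/25; 0 0 1]
T4·…·T1 = [-108/325 969/325 -516/25; -323/325 -36/325 54/25; 0 0 1]
T5·…·T1 = [-108/325 969/325 -516/25; 323/325 36/325 -54/25; 0 0 1]
T6·…·T1 = [-108/325 969/325 -516/25; 107/325 1974/325 -1086/25; 0 0 1]
det M = -3; M⁻¹ = [-658/325 323/325 18/13; 107/975 36/325 92/13; 0 0 1]
M⁻¹ · (-8001/325, -15771/325)ᵀ = (3, -1)ᵀ

p = (3, -1)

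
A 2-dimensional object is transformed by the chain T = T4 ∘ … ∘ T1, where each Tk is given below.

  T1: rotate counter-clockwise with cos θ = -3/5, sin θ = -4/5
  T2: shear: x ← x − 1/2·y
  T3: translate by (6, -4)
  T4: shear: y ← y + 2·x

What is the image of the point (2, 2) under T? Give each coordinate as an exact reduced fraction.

T(p) = (39/5, 44/5)

T1 rotate counter-clockwise with cos θ = -3/5, sin θ = -4/5: (2, 2) → (2/5, -14/5)
T2 shear: x ← x − 1/2·y: (2/5, -14/5) → (9/5, -14/5)
T3 translate by (6, -4): (9/5, -14/5) → (39/5, -34/5)
T4 shear: y ← y + 2·x: (39/5, -34/5) → (39/5, 44/5)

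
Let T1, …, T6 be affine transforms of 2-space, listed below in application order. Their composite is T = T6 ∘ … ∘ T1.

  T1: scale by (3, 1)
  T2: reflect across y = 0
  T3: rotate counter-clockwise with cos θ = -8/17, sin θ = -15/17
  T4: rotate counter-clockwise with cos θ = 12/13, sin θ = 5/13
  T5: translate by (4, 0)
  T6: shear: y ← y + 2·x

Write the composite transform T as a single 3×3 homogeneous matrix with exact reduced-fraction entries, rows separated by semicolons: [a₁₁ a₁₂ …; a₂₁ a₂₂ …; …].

T1 = [3 0 0; 0 1 0; 0 0 1]
T2·T1 = [3 0 0; 0 -1 0; 0 0 1]
T3·…·T1 = [-24/17 -15/17 0; -45/17 8/17 0; 0 0 1]
T4·…·T1 = [-63/221 -220/221 0; -660/221 21/221 0; 0 0 1]
T5·…·T1 = [-63/221 -220/221 4; -660/221 21/221 0; 0 0 1]
T6·…·T1 = [-63/221 -220/221 4; -786/221 -419/221 8; 0 0 1]

T = [-63/221 -220/221 4; -786/221 -419/221 8; 0 0 1]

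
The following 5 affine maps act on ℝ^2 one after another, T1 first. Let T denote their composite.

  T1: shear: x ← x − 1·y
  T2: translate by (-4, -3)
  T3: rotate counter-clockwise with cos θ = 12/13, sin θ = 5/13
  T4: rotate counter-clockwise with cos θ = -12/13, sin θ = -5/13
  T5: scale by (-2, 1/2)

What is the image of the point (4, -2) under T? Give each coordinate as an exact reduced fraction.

T(p) = (1676/169, 355/338)

T1 shear: x ← x − 1·y: (4, -2) → (6, -2)
T2 translate by (-4, -3): (6, -2) → (2, -5)
T3 rotate counter-clockwise with cos θ = 12/13, sin θ = 5/13: (2, -5) → (49/13, -50/13)
T4 rotate counter-clockwise with cos θ = -12/13, sin θ = -5/13: (49/13, -50/13) → (-838/169, 355/169)
T5 scale by (-2, 1/2): (-838/169, 355/169) → (1676/169, 355/338)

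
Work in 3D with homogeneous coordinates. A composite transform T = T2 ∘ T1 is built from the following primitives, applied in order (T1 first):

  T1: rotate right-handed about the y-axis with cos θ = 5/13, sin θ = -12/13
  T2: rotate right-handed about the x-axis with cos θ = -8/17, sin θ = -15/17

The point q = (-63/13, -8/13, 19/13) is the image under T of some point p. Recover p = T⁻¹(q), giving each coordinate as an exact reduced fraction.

T1 = [5/13 0 -12/13 0; 0 1 0 0; 12/13 0 5/13 0; 0 0 0 1]
T2·T1 = [5/13 0 -12/13 0; 180/221 -8/17 75/221 0; -96/221 -15/17 -40/221 0; 0 0 0 1]
det M = 1; M⁻¹ = [5/13 180/221 -96/221 0; 0 -8/17 -15/17 0; -12/13 75/221 -40/221 0; 0 0 0 1]
M⁻¹ · (-63/13, -8/13, 19/13)ᵀ = (-3, -1, 4)ᵀ

p = (-3, -1, 4)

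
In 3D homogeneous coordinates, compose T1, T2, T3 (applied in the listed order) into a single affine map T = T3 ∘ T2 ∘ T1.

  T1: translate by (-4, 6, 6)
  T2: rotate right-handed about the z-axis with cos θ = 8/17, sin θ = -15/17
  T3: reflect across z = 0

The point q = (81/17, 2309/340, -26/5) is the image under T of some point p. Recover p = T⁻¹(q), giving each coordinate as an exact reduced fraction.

p = (1/4, 7/5, -4/5)

T1 = [1 0 0 -4; 0 1 0 6; 0 0 1 6; 0 0 0 1]
T2·T1 = [8/17 15/17 0 58/17; -15/17 8/17 0 108/17; 0 0 1 6; 0 0 0 1]
T3·…·T1 = [8/17 15/17 0 58/17; -15/17 8/17 0 108/17; 0 0 -1 -6; 0 0 0 1]
det M = -1; M⁻¹ = [8/17 -15/17 0 4; 15/17 8/17 0 -6; 0 0 -1 -6; 0 0 0 1]
M⁻¹ · (81/17, 2309/340, -26/5)ᵀ = (1/4, 7/5, -4/5)ᵀ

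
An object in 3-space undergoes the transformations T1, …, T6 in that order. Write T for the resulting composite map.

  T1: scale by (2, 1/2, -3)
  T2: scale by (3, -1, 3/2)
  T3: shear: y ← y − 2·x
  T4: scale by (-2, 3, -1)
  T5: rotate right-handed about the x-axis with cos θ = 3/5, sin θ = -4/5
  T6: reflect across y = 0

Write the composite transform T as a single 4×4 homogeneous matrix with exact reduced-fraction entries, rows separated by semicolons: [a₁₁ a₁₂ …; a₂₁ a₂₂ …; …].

T1 = [2 0 0 0; 0 1/2 0 0; 0 0 -3 0; 0 0 0 1]
T2·T1 = [6 0 0 0; 0 -1/2 0 0; 0 0 -9/2 0; 0 0 0 1]
T3·…·T1 = [6 0 0 0; -12 -1/2 0 0; 0 0 -9/2 0; 0 0 0 1]
T4·…·T1 = [-12 0 0 0; -36 -3/2 0 0; 0 0 9/2 0; 0 0 0 1]
T5·…·T1 = [-12 0 0 0; -108/5 -9/10 18/5 0; 144/5 6/5 27/10 0; 0 0 0 1]
T6·…·T1 = [-12 0 0 0; 108/5 9/10 -18/5 0; 144/5 6/5 27/10 0; 0 0 0 1]

T = [-12 0 0 0; 108/5 9/10 -18/5 0; 144/5 6/5 27/10 0; 0 0 0 1]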